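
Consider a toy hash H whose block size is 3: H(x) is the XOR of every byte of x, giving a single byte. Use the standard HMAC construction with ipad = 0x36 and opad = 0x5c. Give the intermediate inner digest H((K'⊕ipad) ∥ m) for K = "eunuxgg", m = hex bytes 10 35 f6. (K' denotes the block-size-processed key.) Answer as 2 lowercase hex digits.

96

Key "eunuxgg" = 65 75 6e 75 78 67 67 is 7 bytes > B = 3, so hash it first: H(key) = 73, then zero-pad to 3 bytes: K' = 73 00 00.
K' ⊕ ipad = 45 36 36.
Inner input = 45 36 36 ∥ 10 35 f6.
Inner hash: XOR 45⊕36⊕36⊕10⊕35⊕f6 = 96.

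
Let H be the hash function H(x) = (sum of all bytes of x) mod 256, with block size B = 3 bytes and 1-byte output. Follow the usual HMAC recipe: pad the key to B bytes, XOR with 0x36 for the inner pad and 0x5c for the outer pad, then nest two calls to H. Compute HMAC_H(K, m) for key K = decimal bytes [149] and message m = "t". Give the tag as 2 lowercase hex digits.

04

Key decimal bytes [149] = 95 is 1 byte ≤ B = 3; zero-pad to 3 bytes: K' = 95 00 00.
K' ⊕ ipad = a3 36 36.  K' ⊕ opad = c9 5c 5c.
Inner input = (K'⊕ipad) ∥ m = a3 36 36 ∥ 74.
Inner hash: sum = 163+54+54+116 = 387; mod 256 = 131 → 83.
Outer input = (K'⊕opad) ∥ inner = c9 5c 5c ∥ 83.
Outer hash (tag): sum = 201+92+92+131 = 516; mod 256 = 4 → 04.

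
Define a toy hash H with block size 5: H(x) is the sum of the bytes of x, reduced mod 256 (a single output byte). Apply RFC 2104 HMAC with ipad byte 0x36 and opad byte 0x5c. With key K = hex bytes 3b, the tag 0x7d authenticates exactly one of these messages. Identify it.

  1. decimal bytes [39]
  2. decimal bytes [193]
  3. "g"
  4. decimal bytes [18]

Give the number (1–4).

Key hex bytes 3b is 1 byte ≤ B = 5; zero-pad to 5 bytes: K' = 3b 00 00 00 00.
K' ⊕ ipad = 0d 36 36 36 36; K' ⊕ opad = 67 5c 5c 5c 5c.
m1: inner = H(0d 36 36 36 36 27) = 0c; tag = H(67 5c 5c 5c 5c 0c) = e3
m2: inner = H(0d 36 36 36 36 c1) = a6; tag = H(67 5c 5c 5c 5c a6) = 7d ← matches
m3: inner = H(0d 36 36 36 36 67) = 4c; tag = H(67 5c 5c 5c 5c 4c) = 23
m4: inner = H(0d 36 36 36 36 12) = f7; tag = H(67 5c 5c 5c 5c f7) = ce

2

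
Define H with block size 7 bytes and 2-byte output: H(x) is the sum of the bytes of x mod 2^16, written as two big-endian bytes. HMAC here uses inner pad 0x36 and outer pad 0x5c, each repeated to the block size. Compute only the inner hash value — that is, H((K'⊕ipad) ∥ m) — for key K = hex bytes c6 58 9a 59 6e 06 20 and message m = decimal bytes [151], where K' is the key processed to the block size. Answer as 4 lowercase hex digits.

03ae

Key hex bytes c6 58 9a 59 6e 06 20 is exactly B = 7 bytes: K' = c6 58 9a 59 6e 06 20.
K' ⊕ ipad = f0 6e ac 6f 58 30 16.
Inner input = f0 6e ac 6f 58 30 16 ∥ 97.
Inner hash: sum = 240+110+172+111+88+48+22+151 = 942 → 03 ae.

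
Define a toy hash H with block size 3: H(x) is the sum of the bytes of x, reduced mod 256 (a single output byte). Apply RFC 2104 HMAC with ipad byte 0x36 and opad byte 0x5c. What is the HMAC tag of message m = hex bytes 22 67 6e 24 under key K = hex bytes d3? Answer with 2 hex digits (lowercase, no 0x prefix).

Key hex bytes d3 is 1 byte ≤ B = 3; zero-pad to 3 bytes: K' = d3 00 00.
K' ⊕ ipad = e5 36 36.  K' ⊕ opad = 8f 5c 5c.
Inner input = (K'⊕ipad) ∥ m = e5 36 36 ∥ 22 67 6e 24.
Inner hash: sum = 229+54+54+34+103+110+36 = 620; mod 256 = 108 → 6c.
Outer input = (K'⊕opad) ∥ inner = 8f 5c 5c ∥ 6c.
Outer hash (tag): sum = 143+92+92+108 = 435; mod 256 = 179 → b3.

b3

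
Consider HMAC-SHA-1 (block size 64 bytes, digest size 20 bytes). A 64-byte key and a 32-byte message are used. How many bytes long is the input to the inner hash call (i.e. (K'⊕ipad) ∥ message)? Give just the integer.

Key is 64 ≤ 64 bytes, zero-padded: |K'| = 64.
Inner input = (K'⊕ipad) ∥ m → 64 + 32 = 96 bytes.

96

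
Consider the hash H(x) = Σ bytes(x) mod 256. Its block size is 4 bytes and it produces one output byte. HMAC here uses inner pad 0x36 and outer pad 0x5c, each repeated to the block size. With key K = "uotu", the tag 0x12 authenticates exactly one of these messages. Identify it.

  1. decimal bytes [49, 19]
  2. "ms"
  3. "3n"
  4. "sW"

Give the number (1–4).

1

Key "uotu" = 75 6f 74 75 is exactly B = 4 bytes: K' = 75 6f 74 75.
K' ⊕ ipad = 43 59 42 43; K' ⊕ opad = 29 33 28 29.
m1: inner = H(43 59 42 43 31 13) = 65; tag = H(29 33 28 29 65) = 12 ← matches
m2: inner = H(43 59 42 43 6d 73) = 01; tag = H(29 33 28 29 01) = ae
m3: inner = H(43 59 42 43 33 6e) = c2; tag = H(29 33 28 29 c2) = 6f
m4: inner = H(43 59 42 43 73 57) = eb; tag = H(29 33 28 29 eb) = 98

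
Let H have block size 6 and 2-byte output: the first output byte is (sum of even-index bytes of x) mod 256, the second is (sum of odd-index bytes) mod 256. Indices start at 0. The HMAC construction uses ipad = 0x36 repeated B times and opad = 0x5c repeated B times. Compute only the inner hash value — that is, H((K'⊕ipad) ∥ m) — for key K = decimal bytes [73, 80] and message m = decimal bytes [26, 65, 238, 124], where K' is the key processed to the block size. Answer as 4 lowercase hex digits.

f38f

Key decimal bytes [73, 80] = 49 50 is 2 bytes ≤ B = 6; zero-pad to 6 bytes: K' = 49 50 00 00 00 00.
K' ⊕ ipad = 7f 66 36 36 36 36.
Inner input = 7f 66 36 36 36 36 ∥ 1a 41 ee 7c.
Inner hash: even-index sum = 499 mod 256 = 243; odd-index sum = 399 mod 256 = 143 → f3 8f.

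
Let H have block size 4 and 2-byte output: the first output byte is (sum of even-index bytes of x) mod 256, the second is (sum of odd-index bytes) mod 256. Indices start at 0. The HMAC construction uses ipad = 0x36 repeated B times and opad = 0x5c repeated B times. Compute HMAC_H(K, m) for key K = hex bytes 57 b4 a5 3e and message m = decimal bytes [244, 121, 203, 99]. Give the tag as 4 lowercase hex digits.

b7b0

Key hex bytes 57 b4 a5 3e is exactly B = 4 bytes: K' = 57 b4 a5 3e.
K' ⊕ ipad = 61 82 93 08.  K' ⊕ opad = 0b e8 f9 62.
Inner input = (K'⊕ipad) ∥ m = 61 82 93 08 ∥ f4 79 cb 63.
Inner hash: even-index sum = 691 mod 256 = 179; odd-index sum = 358 mod 256 = 102 → b3 66.
Outer input = (K'⊕opad) ∥ inner = 0b e8 f9 62 ∥ b3 66.
Outer hash (tag): even-index sum = 439 mod 256 = 183; odd-index sum = 432 mod 256 = 176 → b7 b0.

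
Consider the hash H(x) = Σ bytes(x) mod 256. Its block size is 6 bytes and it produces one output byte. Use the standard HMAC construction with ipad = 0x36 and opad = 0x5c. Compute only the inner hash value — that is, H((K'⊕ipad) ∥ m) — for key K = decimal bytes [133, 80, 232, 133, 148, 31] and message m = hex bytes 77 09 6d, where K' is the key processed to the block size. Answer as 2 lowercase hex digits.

Key decimal bytes [133, 80, 232, 133, 148, 31] = 85 50 e8 85 94 1f is exactly B = 6 bytes: K' = 85 50 e8 85 94 1f.
K' ⊕ ipad = b3 66 de b3 a2 29.
Inner input = b3 66 de b3 a2 29 ∥ 77 09 6d.
Inner hash: sum = 179+102+222+179+162+41+119+9+109 = 1122; mod 256 = 98 → 62.

62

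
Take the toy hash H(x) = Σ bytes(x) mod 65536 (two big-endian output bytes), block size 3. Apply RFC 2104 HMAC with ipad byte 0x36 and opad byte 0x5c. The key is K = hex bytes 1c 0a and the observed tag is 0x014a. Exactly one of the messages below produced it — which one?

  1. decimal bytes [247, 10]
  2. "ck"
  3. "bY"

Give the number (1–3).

3

Key hex bytes 1c 0a is 2 bytes ≤ B = 3; zero-pad to 3 bytes: K' = 1c 0a 00.
K' ⊕ ipad = 2a 3c 36; K' ⊕ opad = 40 56 5c.
m1: inner = H(2a 3c 36 f7 0a) = 01 9d; tag = H(40 56 5c 01 9d) = 0190
m2: inner = H(2a 3c 36 63 6b) = 01 6a; tag = H(40 56 5c 01 6a) = 015d
m3: inner = H(2a 3c 36 62 59) = 01 57; tag = H(40 56 5c 01 57) = 014a ← matches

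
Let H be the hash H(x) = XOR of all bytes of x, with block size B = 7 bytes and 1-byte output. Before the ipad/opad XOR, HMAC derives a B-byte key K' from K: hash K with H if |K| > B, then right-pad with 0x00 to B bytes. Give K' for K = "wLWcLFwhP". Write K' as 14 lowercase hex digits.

4a000000000000

|K| = 9 > B = 7, so first hash the key.
H(K): XOR 77⊕4c⊕57⊕63⊕4c⊕46⊕77⊕68⊕50 = 4a.
Zero-pad H(K) = 4a to 7 bytes: K' = 4a 00 00 00 00 00 00.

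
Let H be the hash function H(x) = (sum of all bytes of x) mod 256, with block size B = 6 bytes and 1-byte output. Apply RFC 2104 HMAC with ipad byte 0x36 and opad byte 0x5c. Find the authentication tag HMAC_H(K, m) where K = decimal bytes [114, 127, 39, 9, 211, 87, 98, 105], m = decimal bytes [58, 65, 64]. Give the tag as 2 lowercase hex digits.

Key decimal bytes [114, 127, 39, 9, 211, 87, 98, 105] = 72 7f 27 09 d3 57 62 69 is 8 bytes > B = 6, so hash it first: H(key) = 16, then zero-pad to 6 bytes: K' = 16 00 00 00 00 00.
K' ⊕ ipad = 20 36 36 36 36 36.  K' ⊕ opad = 4a 5c 5c 5c 5c 5c.
Inner input = (K'⊕ipad) ∥ m = 20 36 36 36 36 36 ∥ 3a 41 40.
Inner hash: sum = 32+54+54+54+54+54+58+65+64 = 489; mod 256 = 233 → e9.
Outer input = (K'⊕opad) ∥ inner = 4a 5c 5c 5c 5c 5c ∥ e9.
Outer hash (tag): sum = 74+92+92+92+92+92+233 = 767; mod 256 = 255 → ff.

ff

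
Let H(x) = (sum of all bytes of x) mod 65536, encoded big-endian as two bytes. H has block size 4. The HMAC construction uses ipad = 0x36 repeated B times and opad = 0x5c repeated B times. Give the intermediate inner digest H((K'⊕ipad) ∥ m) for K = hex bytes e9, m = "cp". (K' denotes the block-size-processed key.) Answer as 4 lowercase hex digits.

Key hex bytes e9 is 1 byte ≤ B = 4; zero-pad to 4 bytes: K' = e9 00 00 00.
K' ⊕ ipad = df 36 36 36.
Inner input = df 36 36 36 ∥ 63 70.
Inner hash: sum = 223+54+54+54+99+112 = 596 → 02 54.

0254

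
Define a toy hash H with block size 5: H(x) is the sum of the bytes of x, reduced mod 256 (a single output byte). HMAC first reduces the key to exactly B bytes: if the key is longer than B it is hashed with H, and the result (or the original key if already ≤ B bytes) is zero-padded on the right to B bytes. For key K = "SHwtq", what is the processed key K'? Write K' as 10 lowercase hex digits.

5348777471

Key "SHwtq" = 53 48 77 74 71 is exactly B = 5 bytes: K' = 53 48 77 74 71.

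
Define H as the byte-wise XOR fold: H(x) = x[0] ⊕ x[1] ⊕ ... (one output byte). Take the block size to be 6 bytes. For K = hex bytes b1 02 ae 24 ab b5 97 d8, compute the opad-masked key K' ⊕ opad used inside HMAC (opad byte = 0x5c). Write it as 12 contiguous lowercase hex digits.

Key hex bytes b1 02 ae 24 ab b5 97 d8 is 8 bytes > B = 6, so hash it first: H(key) = 68, then zero-pad to 6 bytes: K' = 68 00 00 00 00 00.
XOR each byte with 0x5c: 68⊕5c=34, 00⊕5c=5c, 00⊕5c=5c, 00⊕5c=5c, 00⊕5c=5c, 00⊕5c=5c.

345c5c5c5c5c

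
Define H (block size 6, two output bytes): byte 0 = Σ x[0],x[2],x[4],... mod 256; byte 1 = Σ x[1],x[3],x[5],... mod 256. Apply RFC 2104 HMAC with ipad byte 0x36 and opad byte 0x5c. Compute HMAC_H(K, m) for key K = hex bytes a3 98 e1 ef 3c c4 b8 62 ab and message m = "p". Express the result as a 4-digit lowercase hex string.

Key hex bytes a3 98 e1 ef 3c c4 b8 62 ab is 9 bytes > B = 6, so hash it first: H(key) = 23 ad, then zero-pad to 6 bytes: K' = 23 ad 00 00 00 00.
K' ⊕ ipad = 15 9b 36 36 36 36.  K' ⊕ opad = 7f f1 5c 5c 5c 5c.
Inner input = (K'⊕ipad) ∥ m = 15 9b 36 36 36 36 ∥ 70.
Inner hash: even-index sum = 241 mod 256 = 241; odd-index sum = 263 mod 256 = 7 → f1 07.
Outer input = (K'⊕opad) ∥ inner = 7f f1 5c 5c 5c 5c ∥ f1 07.
Outer hash (tag): even-index sum = 552 mod 256 = 40; odd-index sum = 432 mod 256 = 176 → 28 b0.

28b0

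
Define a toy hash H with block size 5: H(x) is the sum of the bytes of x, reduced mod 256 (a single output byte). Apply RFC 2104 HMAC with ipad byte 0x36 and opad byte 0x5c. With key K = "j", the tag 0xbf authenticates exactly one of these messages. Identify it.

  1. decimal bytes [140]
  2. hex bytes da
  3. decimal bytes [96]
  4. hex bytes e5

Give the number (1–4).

Key "j" = 6a is 1 byte ≤ B = 5; zero-pad to 5 bytes: K' = 6a 00 00 00 00.
K' ⊕ ipad = 5c 36 36 36 36; K' ⊕ opad = 36 5c 5c 5c 5c.
m1: inner = H(5c 36 36 36 36 8c) = c0; tag = H(36 5c 5c 5c 5c c0) = 66
m2: inner = H(5c 36 36 36 36 da) = 0e; tag = H(36 5c 5c 5c 5c 0e) = b4
m3: inner = H(5c 36 36 36 36 60) = 94; tag = H(36 5c 5c 5c 5c 94) = 3a
m4: inner = H(5c 36 36 36 36 e5) = 19; tag = H(36 5c 5c 5c 5c 19) = bf ← matches

4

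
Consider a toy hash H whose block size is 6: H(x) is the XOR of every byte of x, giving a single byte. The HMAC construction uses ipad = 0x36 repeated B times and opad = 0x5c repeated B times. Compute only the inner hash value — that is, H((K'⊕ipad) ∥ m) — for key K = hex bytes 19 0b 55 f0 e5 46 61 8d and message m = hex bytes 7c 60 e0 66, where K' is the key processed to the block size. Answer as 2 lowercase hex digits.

Key hex bytes 19 0b 55 f0 e5 46 61 8d is 8 bytes > B = 6, so hash it first: H(key) = f8, then zero-pad to 6 bytes: K' = f8 00 00 00 00 00.
K' ⊕ ipad = ce 36 36 36 36 36.
Inner input = ce 36 36 36 36 36 ∥ 7c 60 e0 66.
Inner hash: XOR ce⊕36⊕36⊕36⊕36⊕36⊕7c⊕60⊕e0⊕66 = 62.

62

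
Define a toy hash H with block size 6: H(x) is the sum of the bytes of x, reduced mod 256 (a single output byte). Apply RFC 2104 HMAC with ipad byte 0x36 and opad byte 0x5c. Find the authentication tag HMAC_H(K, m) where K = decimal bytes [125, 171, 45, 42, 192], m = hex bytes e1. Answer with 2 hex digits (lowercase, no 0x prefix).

Key decimal bytes [125, 171, 45, 42, 192] = 7d ab 2d 2a c0 is 5 bytes ≤ B = 6; zero-pad to 6 bytes: K' = 7d ab 2d 2a c0 00.
K' ⊕ ipad = 4b 9d 1b 1c f6 36.  K' ⊕ opad = 21 f7 71 76 9c 5c.
Inner input = (K'⊕ipad) ∥ m = 4b 9d 1b 1c f6 36 ∥ e1.
Inner hash: sum = 75+157+27+28+246+54+225 = 812; mod 256 = 44 → 2c.
Outer input = (K'⊕opad) ∥ inner = 21 f7 71 76 9c 5c ∥ 2c.
Outer hash (tag): sum = 33+247+113+118+156+92+44 = 803; mod 256 = 35 → 23.

23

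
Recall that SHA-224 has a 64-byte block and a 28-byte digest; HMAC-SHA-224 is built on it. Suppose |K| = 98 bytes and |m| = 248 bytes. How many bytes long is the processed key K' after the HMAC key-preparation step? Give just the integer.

Key is 98 > 64 bytes, so it is hashed to 28 bytes then zero-padded to 64: |K'| = 64.

64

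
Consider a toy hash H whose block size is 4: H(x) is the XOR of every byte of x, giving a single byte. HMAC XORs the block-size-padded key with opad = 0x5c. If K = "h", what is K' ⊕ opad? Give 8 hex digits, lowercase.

345c5c5c

Key "h" = 68 is 1 byte ≤ B = 4; zero-pad to 4 bytes: K' = 68 00 00 00.
XOR each byte with 0x5c: 68⊕5c=34, 00⊕5c=5c, 00⊕5c=5c, 00⊕5c=5c.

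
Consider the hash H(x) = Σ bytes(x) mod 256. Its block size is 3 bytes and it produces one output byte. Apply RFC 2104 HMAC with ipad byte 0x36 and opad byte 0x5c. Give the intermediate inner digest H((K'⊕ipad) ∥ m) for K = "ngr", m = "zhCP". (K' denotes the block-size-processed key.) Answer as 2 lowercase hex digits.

62

Key "ngr" = 6e 67 72 is exactly B = 3 bytes: K' = 6e 67 72.
K' ⊕ ipad = 58 51 44.
Inner input = 58 51 44 ∥ 7a 68 43 50.
Inner hash: sum = 88+81+68+122+104+67+80 = 610; mod 256 = 98 → 62.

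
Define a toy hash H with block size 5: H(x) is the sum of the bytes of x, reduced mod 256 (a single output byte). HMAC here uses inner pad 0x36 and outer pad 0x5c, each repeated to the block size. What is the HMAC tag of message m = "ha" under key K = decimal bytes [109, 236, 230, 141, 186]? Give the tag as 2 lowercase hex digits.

67

Key decimal bytes [109, 236, 230, 141, 186] = 6d ec e6 8d ba is exactly B = 5 bytes: K' = 6d ec e6 8d ba.
K' ⊕ ipad = 5b da d0 bb 8c.  K' ⊕ opad = 31 b0 ba d1 e6.
Inner input = (K'⊕ipad) ∥ m = 5b da d0 bb 8c ∥ 68 61.
Inner hash: sum = 91+218+208+187+140+104+97 = 1045; mod 256 = 21 → 15.
Outer input = (K'⊕opad) ∥ inner = 31 b0 ba d1 e6 ∥ 15.
Outer hash (tag): sum = 49+176+186+209+230+21 = 871; mod 256 = 103 → 67.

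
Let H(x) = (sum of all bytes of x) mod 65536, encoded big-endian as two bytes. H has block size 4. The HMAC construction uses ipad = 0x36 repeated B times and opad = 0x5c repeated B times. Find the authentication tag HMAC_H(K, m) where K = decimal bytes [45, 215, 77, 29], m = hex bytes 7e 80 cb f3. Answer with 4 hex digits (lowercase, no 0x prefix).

01b0

Key decimal bytes [45, 215, 77, 29] = 2d d7 4d 1d is exactly B = 4 bytes: K' = 2d d7 4d 1d.
K' ⊕ ipad = 1b e1 7b 2b.  K' ⊕ opad = 71 8b 11 41.
Inner input = (K'⊕ipad) ∥ m = 1b e1 7b 2b ∥ 7e 80 cb f3.
Inner hash: sum = 27+225+123+43+126+128+203+243 = 1118 → 04 5e.
Outer input = (K'⊕opad) ∥ inner = 71 8b 11 41 ∥ 04 5e.
Outer hash (tag): sum = 113+139+17+65+4+94 = 432 → 01 b0.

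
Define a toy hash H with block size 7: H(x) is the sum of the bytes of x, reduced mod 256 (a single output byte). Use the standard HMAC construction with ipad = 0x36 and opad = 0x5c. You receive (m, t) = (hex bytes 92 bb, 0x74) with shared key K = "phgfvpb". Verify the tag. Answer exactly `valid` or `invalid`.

Key "phgfvpb" = 70 68 67 66 76 70 62 is exactly B = 7 bytes: K' = 70 68 67 66 76 70 62.
K' ⊕ ipad = 46 5e 51 50 40 46 54; K' ⊕ opad = 2c 34 3b 3a 2a 2c 3e.
Inner hash: sum = 70+94+81+80+64+70+84+146+187 = 876; mod 256 = 108 → 6c.
Outer hash (recomputed tag): sum = 44+52+59+58+42+44+62+108 = 469; mod 256 = 213 → d5.
Recomputed tag = d5; claimed = 74 → mismatch.

invalid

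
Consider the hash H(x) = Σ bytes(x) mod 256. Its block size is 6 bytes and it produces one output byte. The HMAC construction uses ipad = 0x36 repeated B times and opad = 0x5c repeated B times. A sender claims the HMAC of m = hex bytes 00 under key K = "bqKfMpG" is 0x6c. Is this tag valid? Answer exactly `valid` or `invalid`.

Key "bqKfMpG" = 62 71 4b 66 4d 70 47 is 7 bytes > B = 6, so hash it first: H(key) = 88, then zero-pad to 6 bytes: K' = 88 00 00 00 00 00.
K' ⊕ ipad = be 36 36 36 36 36; K' ⊕ opad = d4 5c 5c 5c 5c 5c.
Inner hash: sum = 190+54+54+54+54+54+0 = 460; mod 256 = 204 → cc.
Outer hash (recomputed tag): sum = 212+92+92+92+92+92+204 = 876; mod 256 = 108 → 6c.
Recomputed tag = 6c; claimed = 6c → match.

valid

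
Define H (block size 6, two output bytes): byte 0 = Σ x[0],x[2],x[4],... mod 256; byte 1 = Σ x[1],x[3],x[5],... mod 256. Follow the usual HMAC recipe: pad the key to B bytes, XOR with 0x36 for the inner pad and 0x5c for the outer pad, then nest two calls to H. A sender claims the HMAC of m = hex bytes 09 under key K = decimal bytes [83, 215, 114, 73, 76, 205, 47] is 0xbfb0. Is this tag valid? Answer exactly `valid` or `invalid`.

Key decimal bytes [83, 215, 114, 73, 76, 205, 47] = 53 d7 72 49 4c cd 2f is 7 bytes > B = 6, so hash it first: H(key) = 40 ed, then zero-pad to 6 bytes: K' = 40 ed 00 00 00 00.
K' ⊕ ipad = 76 db 36 36 36 36; K' ⊕ opad = 1c b1 5c 5c 5c 5c.
Inner hash: even-index sum = 235 mod 256 = 235; odd-index sum = 327 mod 256 = 71 → eb 47.
Outer hash (recomputed tag): even-index sum = 447 mod 256 = 191; odd-index sum = 432 mod 256 = 176 → bf b0.
Recomputed tag = bfb0; claimed = bfb0 → match.

valid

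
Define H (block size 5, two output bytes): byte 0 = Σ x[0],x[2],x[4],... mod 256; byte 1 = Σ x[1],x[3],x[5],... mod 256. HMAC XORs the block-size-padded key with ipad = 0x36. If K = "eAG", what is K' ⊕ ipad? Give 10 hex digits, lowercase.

5377713636

Key "eAG" = 65 41 47 is 3 bytes ≤ B = 5; zero-pad to 5 bytes: K' = 65 41 47 00 00.
XOR each byte with 0x36: 65⊕36=53, 41⊕36=77, 47⊕36=71, 00⊕36=36, 00⊕36=36.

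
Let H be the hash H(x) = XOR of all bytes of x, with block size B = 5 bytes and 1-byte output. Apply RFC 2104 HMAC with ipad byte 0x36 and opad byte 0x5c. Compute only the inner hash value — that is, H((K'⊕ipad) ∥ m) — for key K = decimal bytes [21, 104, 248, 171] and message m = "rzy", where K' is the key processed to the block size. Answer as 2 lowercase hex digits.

69

Key decimal bytes [21, 104, 248, 171] = 15 68 f8 ab is 4 bytes ≤ B = 5; zero-pad to 5 bytes: K' = 15 68 f8 ab 00.
K' ⊕ ipad = 23 5e ce 9d 36.
Inner input = 23 5e ce 9d 36 ∥ 72 7a 79.
Inner hash: XOR 23⊕5e⊕ce⊕9d⊕36⊕72⊕7a⊕79 = 69.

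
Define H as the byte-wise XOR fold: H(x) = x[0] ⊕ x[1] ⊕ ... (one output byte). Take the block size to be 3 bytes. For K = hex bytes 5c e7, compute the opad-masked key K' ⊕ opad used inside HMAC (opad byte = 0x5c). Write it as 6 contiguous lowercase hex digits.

Key hex bytes 5c e7 is 2 bytes ≤ B = 3; zero-pad to 3 bytes: K' = 5c e7 00.
XOR each byte with 0x5c: 5c⊕5c=00, e7⊕5c=bb, 00⊕5c=5c.

00bb5c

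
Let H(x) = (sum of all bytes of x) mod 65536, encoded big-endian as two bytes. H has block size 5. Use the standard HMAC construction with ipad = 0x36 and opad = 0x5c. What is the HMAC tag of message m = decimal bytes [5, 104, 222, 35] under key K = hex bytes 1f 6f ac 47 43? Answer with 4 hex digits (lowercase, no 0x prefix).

0213

Key hex bytes 1f 6f ac 47 43 is exactly B = 5 bytes: K' = 1f 6f ac 47 43.
K' ⊕ ipad = 29 59 9a 71 75.  K' ⊕ opad = 43 33 f0 1b 1f.
Inner input = (K'⊕ipad) ∥ m = 29 59 9a 71 75 ∥ 05 68 de 23.
Inner hash: sum = 41+89+154+113+117+5+104+222+35 = 880 → 03 70.
Outer input = (K'⊕opad) ∥ inner = 43 33 f0 1b 1f ∥ 03 70.
Outer hash (tag): sum = 67+51+240+27+31+3+112 = 531 → 02 13.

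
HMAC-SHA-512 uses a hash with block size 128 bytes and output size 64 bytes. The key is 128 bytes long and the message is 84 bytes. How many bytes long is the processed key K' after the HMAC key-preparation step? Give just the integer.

Key is 128 ≤ 128 bytes, zero-padded: |K'| = 128.

128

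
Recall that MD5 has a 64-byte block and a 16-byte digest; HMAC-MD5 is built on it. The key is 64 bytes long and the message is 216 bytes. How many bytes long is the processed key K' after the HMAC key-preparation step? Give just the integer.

Key is 64 ≤ 64 bytes, zero-padded: |K'| = 64.

64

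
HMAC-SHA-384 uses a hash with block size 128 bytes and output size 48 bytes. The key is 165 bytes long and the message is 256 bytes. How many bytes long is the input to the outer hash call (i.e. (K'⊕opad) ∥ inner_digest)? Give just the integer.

176

Key is 165 > 128 bytes, so it is hashed to 48 bytes then zero-padded to 128: |K'| = 128.
Outer input = (K'⊕opad) ∥ H(inner) → 128 + 48 = 176 bytes.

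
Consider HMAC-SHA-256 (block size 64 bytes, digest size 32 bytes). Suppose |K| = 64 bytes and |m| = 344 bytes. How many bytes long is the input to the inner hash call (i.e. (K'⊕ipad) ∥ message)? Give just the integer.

Key is 64 ≤ 64 bytes, zero-padded: |K'| = 64.
Inner input = (K'⊕ipad) ∥ m → 64 + 344 = 408 bytes.

408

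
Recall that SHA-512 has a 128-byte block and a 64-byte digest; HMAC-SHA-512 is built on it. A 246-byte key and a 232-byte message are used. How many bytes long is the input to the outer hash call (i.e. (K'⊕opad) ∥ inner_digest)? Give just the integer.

Key is 246 > 128 bytes, so it is hashed to 64 bytes then zero-padded to 128: |K'| = 128.
Outer input = (K'⊕opad) ∥ H(inner) → 128 + 64 = 192 bytes.

192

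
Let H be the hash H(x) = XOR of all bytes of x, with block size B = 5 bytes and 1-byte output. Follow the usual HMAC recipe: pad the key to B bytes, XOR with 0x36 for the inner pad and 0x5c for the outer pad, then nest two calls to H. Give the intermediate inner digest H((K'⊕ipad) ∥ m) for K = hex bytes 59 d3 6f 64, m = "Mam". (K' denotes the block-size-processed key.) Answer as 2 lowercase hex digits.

f6

Key hex bytes 59 d3 6f 64 is 4 bytes ≤ B = 5; zero-pad to 5 bytes: K' = 59 d3 6f 64 00.
K' ⊕ ipad = 6f e5 59 52 36.
Inner input = 6f e5 59 52 36 ∥ 4d 61 6d.
Inner hash: XOR 6f⊕e5⊕59⊕52⊕36⊕4d⊕61⊕6d = f6.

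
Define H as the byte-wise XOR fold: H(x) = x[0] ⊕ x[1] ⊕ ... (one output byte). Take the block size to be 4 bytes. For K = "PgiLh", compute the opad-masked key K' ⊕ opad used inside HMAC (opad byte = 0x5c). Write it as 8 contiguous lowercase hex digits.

Key "PgiLh" = 50 67 69 4c 68 is 5 bytes > B = 4, so hash it first: H(key) = 7a, then zero-pad to 4 bytes: K' = 7a 00 00 00.
XOR each byte with 0x5c: 7a⊕5c=26, 00⊕5c=5c, 00⊕5c=5c, 00⊕5c=5c.

265c5c5c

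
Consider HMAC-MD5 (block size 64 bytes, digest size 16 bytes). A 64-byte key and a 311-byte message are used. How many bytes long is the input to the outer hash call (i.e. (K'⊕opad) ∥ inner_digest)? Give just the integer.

80

Key is 64 ≤ 64 bytes, zero-padded: |K'| = 64.
Outer input = (K'⊕opad) ∥ H(inner) → 64 + 16 = 80 bytes.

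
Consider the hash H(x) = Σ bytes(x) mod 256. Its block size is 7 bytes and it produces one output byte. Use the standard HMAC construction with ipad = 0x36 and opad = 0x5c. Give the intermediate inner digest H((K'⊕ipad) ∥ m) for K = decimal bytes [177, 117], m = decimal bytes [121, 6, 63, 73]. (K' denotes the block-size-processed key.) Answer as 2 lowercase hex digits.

df

Key decimal bytes [177, 117] = b1 75 is 2 bytes ≤ B = 7; zero-pad to 7 bytes: K' = b1 75 00 00 00 00 00.
K' ⊕ ipad = 87 43 36 36 36 36 36.
Inner input = 87 43 36 36 36 36 36 ∥ 79 06 3f 49.
Inner hash: sum = 135+67+54+54+54+54+54+121+6+63+73 = 735; mod 256 = 223 → df.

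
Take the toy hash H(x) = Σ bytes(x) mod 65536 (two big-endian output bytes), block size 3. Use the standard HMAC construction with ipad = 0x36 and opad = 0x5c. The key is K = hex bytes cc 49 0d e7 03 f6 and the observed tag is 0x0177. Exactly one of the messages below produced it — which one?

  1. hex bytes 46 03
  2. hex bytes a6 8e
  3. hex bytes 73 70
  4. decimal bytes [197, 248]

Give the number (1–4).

Key hex bytes cc 49 0d e7 03 f6 is 6 bytes > B = 3, so hash it first: H(key) = 03 02, then zero-pad to 3 bytes: K' = 03 02 00.
K' ⊕ ipad = 35 34 36; K' ⊕ opad = 5f 5e 5c.
m1: inner = H(35 34 36 46 03) = 00 e8; tag = H(5f 5e 5c 00 e8) = 0201
m2: inner = H(35 34 36 a6 8e) = 01 d3; tag = H(5f 5e 5c 01 d3) = 01ed
m3: inner = H(35 34 36 73 70) = 01 82; tag = H(5f 5e 5c 01 82) = 019c
m4: inner = H(35 34 36 c5 f8) = 02 5c; tag = H(5f 5e 5c 02 5c) = 0177 ← matches

4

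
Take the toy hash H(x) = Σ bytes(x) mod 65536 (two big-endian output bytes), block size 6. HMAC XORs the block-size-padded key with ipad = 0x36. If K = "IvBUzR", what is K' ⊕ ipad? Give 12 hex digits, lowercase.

7f4074634c64

Key "IvBUzR" = 49 76 42 55 7a 52 is exactly B = 6 bytes: K' = 49 76 42 55 7a 52.
XOR each byte with 0x36: 49⊕36=7f, 76⊕36=40, 42⊕36=74, 55⊕36=63, 7a⊕36=4c, 52⊕36=64.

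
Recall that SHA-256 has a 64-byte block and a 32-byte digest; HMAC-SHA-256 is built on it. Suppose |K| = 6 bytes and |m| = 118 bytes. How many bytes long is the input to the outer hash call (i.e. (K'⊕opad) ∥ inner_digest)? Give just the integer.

96

Key is 6 ≤ 64 bytes, zero-padded: |K'| = 64.
Outer input = (K'⊕opad) ∥ H(inner) → 64 + 32 = 96 bytes.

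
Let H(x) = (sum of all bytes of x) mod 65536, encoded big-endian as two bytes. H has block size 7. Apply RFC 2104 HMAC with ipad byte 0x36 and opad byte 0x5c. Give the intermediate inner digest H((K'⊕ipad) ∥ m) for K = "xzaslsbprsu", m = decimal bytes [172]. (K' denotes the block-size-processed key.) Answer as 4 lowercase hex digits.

Key "xzaslsbprsu" = 78 7a 61 73 6c 73 62 70 72 73 75 is 11 bytes > B = 7, so hash it first: H(key) = 04 d1, then zero-pad to 7 bytes: K' = 04 d1 00 00 00 00 00.
K' ⊕ ipad = 32 e7 36 36 36 36 36.
Inner input = 32 e7 36 36 36 36 36 ∥ ac.
Inner hash: sum = 50+231+54+54+54+54+54+172 = 723 → 02 d3.

02d3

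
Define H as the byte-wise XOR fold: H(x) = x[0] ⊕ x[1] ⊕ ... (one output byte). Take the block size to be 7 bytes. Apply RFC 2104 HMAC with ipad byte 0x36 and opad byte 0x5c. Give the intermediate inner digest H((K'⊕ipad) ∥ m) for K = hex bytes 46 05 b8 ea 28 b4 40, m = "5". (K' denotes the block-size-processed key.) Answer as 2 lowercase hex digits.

Key hex bytes 46 05 b8 ea 28 b4 40 is exactly B = 7 bytes: K' = 46 05 b8 ea 28 b4 40.
K' ⊕ ipad = 70 33 8e dc 1e 82 76.
Inner input = 70 33 8e dc 1e 82 76 ∥ 35.
Inner hash: XOR 70⊕33⊕8e⊕dc⊕1e⊕82⊕76⊕35 = ce.

ce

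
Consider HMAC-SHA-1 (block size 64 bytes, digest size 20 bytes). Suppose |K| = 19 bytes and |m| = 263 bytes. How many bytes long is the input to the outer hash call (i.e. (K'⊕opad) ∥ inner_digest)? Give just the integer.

Key is 19 ≤ 64 bytes, zero-padded: |K'| = 64.
Outer input = (K'⊕opad) ∥ H(inner) → 64 + 20 = 84 bytes.

84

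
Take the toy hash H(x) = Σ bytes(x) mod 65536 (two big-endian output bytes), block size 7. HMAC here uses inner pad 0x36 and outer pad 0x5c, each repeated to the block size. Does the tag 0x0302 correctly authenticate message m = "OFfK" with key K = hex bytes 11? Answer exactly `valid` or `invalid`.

Key hex bytes 11 is 1 byte ≤ B = 7; zero-pad to 7 bytes: K' = 11 00 00 00 00 00 00.
K' ⊕ ipad = 27 36 36 36 36 36 36; K' ⊕ opad = 4d 5c 5c 5c 5c 5c 5c.
Inner hash: sum = 39+54+54+54+54+54+54+79+70+102+75 = 689 → 02 b1.
Outer hash (recomputed tag): sum = 77+92+92+92+92+92+92+2+177 = 808 → 03 28.
Recomputed tag = 0328; claimed = 0302 → mismatch.

invalid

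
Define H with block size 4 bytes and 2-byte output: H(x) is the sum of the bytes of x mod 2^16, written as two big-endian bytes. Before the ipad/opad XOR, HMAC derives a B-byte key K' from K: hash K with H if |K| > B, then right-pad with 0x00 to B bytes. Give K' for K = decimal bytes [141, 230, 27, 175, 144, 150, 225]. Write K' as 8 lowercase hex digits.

04440000

|K| = 7 > B = 4, so first hash the key.
H(K): sum = 141+230+27+175+144+150+225 = 1092 → 04 44.
Zero-pad H(K) = 04 44 to 4 bytes: K' = 04 44 00 00.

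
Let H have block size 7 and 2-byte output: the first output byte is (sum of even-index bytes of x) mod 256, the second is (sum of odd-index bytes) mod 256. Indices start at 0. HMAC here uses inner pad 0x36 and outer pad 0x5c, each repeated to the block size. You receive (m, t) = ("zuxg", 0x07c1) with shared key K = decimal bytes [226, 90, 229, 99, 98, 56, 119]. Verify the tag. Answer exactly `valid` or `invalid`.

invalid

Key decimal bytes [226, 90, 229, 99, 98, 56, 119] = e2 5a e5 63 62 38 77 is exactly B = 7 bytes: K' = e2 5a e5 63 62 38 77.
K' ⊕ ipad = d4 6c d3 55 54 0e 41; K' ⊕ opad = be 06 b9 3f 3e 64 2b.
Inner hash: even-index sum = 792 mod 256 = 24; odd-index sum = 449 mod 256 = 193 → 18 c1.
Outer hash (recomputed tag): even-index sum = 673 mod 256 = 161; odd-index sum = 193 mod 256 = 193 → a1 c1.
Recomputed tag = a1c1; claimed = 07c1 → mismatch.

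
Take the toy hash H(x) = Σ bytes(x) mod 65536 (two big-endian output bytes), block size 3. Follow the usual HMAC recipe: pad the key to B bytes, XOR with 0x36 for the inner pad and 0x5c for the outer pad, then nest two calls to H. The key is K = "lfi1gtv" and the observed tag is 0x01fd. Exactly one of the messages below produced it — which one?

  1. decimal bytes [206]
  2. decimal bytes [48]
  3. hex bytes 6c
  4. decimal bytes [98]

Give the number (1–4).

Key "lfi1gtv" = 6c 66 69 31 67 74 76 is 7 bytes > B = 3, so hash it first: H(key) = 02 bd, then zero-pad to 3 bytes: K' = 02 bd 00.
K' ⊕ ipad = 34 8b 36; K' ⊕ opad = 5e e1 5c.
m1: inner = H(34 8b 36 ce) = 01 c3; tag = H(5e e1 5c 01 c3) = 025f
m2: inner = H(34 8b 36 30) = 01 25; tag = H(5e e1 5c 01 25) = 01c1
m3: inner = H(34 8b 36 6c) = 01 61; tag = H(5e e1 5c 01 61) = 01fd ← matches
m4: inner = H(34 8b 36 62) = 01 57; tag = H(5e e1 5c 01 57) = 01f3

3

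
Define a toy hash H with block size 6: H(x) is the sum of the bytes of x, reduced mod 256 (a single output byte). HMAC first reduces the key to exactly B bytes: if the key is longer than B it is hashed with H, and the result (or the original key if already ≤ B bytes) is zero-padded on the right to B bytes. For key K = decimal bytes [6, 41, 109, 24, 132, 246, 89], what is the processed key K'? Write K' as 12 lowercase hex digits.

870000000000

|K| = 7 > B = 6, so first hash the key.
H(K): sum = 6+41+109+24+132+246+89 = 647; mod 256 = 135 → 87.
Zero-pad H(K) = 87 to 6 bytes: K' = 87 00 00 00 00 00.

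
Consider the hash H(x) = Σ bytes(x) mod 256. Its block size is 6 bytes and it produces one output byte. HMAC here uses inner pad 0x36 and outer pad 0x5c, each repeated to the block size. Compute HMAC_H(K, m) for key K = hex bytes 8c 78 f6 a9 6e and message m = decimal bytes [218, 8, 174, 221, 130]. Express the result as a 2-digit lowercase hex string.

05

Key hex bytes 8c 78 f6 a9 6e is 5 bytes ≤ B = 6; zero-pad to 6 bytes: K' = 8c 78 f6 a9 6e 00.
K' ⊕ ipad = ba 4e c0 9f 58 36.  K' ⊕ opad = d0 24 aa f5 32 5c.
Inner input = (K'⊕ipad) ∥ m = ba 4e c0 9f 58 36 ∥ da 08 ae dd 82.
Inner hash: sum = 186+78+192+159+88+54+218+8+174+221+130 = 1508; mod 256 = 228 → e4.
Outer input = (K'⊕opad) ∥ inner = d0 24 aa f5 32 5c ∥ e4.
Outer hash (tag): sum = 208+36+170+245+50+92+228 = 1029; mod 256 = 5 → 05.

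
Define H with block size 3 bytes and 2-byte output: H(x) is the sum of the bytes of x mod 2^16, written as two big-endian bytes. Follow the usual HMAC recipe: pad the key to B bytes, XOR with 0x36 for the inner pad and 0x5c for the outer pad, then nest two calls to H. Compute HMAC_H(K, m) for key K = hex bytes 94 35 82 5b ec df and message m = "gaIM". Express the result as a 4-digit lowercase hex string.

Key hex bytes 94 35 82 5b ec df is 6 bytes > B = 3, so hash it first: H(key) = 03 71, then zero-pad to 3 bytes: K' = 03 71 00.
K' ⊕ ipad = 35 47 36.  K' ⊕ opad = 5f 2d 5c.
Inner input = (K'⊕ipad) ∥ m = 35 47 36 ∥ 67 61 49 4d.
Inner hash: sum = 53+71+54+103+97+73+77 = 528 → 02 10.
Outer input = (K'⊕opad) ∥ inner = 5f 2d 5c ∥ 02 10.
Outer hash (tag): sum = 95+45+92+2+16 = 250 → 00 fa.

00fa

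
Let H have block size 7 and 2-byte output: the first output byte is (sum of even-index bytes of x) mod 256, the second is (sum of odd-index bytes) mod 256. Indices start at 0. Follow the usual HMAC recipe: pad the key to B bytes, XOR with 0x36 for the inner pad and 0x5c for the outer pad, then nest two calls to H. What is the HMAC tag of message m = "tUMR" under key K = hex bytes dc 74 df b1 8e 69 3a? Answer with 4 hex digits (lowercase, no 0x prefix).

2488

Key hex bytes dc 74 df b1 8e 69 3a is exactly B = 7 bytes: K' = dc 74 df b1 8e 69 3a.
K' ⊕ ipad = ea 42 e9 87 b8 5f 0c.  K' ⊕ opad = 80 28 83 ed d2 35 66.
Inner input = (K'⊕ipad) ∥ m = ea 42 e9 87 b8 5f 0c ∥ 74 55 4d 52.
Inner hash: even-index sum = 830 mod 256 = 62; odd-index sum = 489 mod 256 = 233 → 3e e9.
Outer input = (K'⊕opad) ∥ inner = 80 28 83 ed d2 35 66 ∥ 3e e9.
Outer hash (tag): even-index sum = 804 mod 256 = 36; odd-index sum = 392 mod 256 = 136 → 24 88.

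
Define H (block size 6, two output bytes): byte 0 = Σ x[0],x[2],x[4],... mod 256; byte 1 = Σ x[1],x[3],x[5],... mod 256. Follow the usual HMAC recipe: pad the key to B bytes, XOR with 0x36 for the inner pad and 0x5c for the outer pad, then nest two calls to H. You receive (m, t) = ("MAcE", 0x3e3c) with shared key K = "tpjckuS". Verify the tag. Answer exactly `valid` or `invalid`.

Key "tpjckuS" = 74 70 6a 63 6b 75 53 is 7 bytes > B = 6, so hash it first: H(key) = 9c 48, then zero-pad to 6 bytes: K' = 9c 48 00 00 00 00.
K' ⊕ ipad = aa 7e 36 36 36 36; K' ⊕ opad = c0 14 5c 5c 5c 5c.
Inner hash: even-index sum = 454 mod 256 = 198; odd-index sum = 368 mod 256 = 112 → c6 70.
Outer hash (recomputed tag): even-index sum = 574 mod 256 = 62; odd-index sum = 316 mod 256 = 60 → 3e 3c.
Recomputed tag = 3e3c; claimed = 3e3c → match.

valid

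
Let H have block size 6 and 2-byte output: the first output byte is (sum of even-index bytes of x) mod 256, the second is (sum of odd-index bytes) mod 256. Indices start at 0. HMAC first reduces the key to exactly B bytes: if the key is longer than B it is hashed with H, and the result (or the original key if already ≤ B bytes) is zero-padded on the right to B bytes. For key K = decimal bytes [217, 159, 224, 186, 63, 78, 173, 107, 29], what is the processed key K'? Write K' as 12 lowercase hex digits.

c21200000000

|K| = 9 > B = 6, so first hash the key.
H(K): even-index sum = 706 mod 256 = 194; odd-index sum = 530 mod 256 = 18 → c2 12.
Zero-pad H(K) = c2 12 to 6 bytes: K' = c2 12 00 00 00 00.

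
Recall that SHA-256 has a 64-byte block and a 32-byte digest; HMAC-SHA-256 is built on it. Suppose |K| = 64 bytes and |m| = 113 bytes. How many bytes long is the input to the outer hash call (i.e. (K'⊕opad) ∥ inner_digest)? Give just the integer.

Key is 64 ≤ 64 bytes, zero-padded: |K'| = 64.
Outer input = (K'⊕opad) ∥ H(inner) → 64 + 32 = 96 bytes.

96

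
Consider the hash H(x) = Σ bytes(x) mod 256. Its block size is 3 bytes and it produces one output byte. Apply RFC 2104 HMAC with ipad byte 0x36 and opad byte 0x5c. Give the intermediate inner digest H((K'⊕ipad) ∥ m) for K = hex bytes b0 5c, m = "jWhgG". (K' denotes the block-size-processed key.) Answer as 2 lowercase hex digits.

Key hex bytes b0 5c is 2 bytes ≤ B = 3; zero-pad to 3 bytes: K' = b0 5c 00.
K' ⊕ ipad = 86 6a 36.
Inner input = 86 6a 36 ∥ 6a 57 68 67 47.
Inner hash: sum = 134+106+54+106+87+104+103+71 = 765; mod 256 = 253 → fd.

fd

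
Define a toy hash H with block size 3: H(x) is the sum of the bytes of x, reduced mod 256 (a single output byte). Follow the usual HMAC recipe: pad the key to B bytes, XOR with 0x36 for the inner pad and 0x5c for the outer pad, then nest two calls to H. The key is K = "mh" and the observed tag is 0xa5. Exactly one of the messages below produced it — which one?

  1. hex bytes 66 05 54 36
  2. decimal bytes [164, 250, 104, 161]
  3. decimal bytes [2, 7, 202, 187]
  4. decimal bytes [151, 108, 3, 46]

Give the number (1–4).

Key "mh" = 6d 68 is 2 bytes ≤ B = 3; zero-pad to 3 bytes: K' = 6d 68 00.
K' ⊕ ipad = 5b 5e 36; K' ⊕ opad = 31 34 5c.
m1: inner = H(5b 5e 36 66 05 54 36) = e4; tag = H(31 34 5c e4) = a5 ← matches
m2: inner = H(5b 5e 36 a4 fa 68 a1) = 96; tag = H(31 34 5c 96) = 57
m3: inner = H(5b 5e 36 02 07 ca bb) = 7d; tag = H(31 34 5c 7d) = 3e
m4: inner = H(5b 5e 36 97 6c 03 2e) = 23; tag = H(31 34 5c 23) = e4

1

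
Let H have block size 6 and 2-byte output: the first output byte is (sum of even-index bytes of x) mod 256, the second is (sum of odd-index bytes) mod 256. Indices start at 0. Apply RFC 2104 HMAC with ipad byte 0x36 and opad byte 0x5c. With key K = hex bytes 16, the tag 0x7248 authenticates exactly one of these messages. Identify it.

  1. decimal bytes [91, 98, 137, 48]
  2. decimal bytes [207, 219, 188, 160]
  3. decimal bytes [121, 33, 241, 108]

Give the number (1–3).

1

Key hex bytes 16 is 1 byte ≤ B = 6; zero-pad to 6 bytes: K' = 16 00 00 00 00 00.
K' ⊕ ipad = 20 36 36 36 36 36; K' ⊕ opad = 4a 5c 5c 5c 5c 5c.
m1: inner = H(20 36 36 36 36 36 5b 62 89 30) = 70 34; tag = H(4a 5c 5c 5c 5c 5c 70 34) = 7248 ← matches
m2: inner = H(20 36 36 36 36 36 cf db bc a0) = 17 1d; tag = H(4a 5c 5c 5c 5c 5c 17 1d) = 1931
m3: inner = H(20 36 36 36 36 36 79 21 f1 6c) = f6 2f; tag = H(4a 5c 5c 5c 5c 5c f6 2f) = f843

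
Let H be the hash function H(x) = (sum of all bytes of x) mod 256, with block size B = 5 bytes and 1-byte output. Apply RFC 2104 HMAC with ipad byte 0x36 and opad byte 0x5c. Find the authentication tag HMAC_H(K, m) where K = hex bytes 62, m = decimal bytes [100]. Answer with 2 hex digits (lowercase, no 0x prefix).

Key hex bytes 62 is 1 byte ≤ B = 5; zero-pad to 5 bytes: K' = 62 00 00 00 00.
K' ⊕ ipad = 54 36 36 36 36.  K' ⊕ opad = 3e 5c 5c 5c 5c.
Inner input = (K'⊕ipad) ∥ m = 54 36 36 36 36 ∥ 64.
Inner hash: sum = 84+54+54+54+54+100 = 400; mod 256 = 144 → 90.
Outer input = (K'⊕opad) ∥ inner = 3e 5c 5c 5c 5c ∥ 90.
Outer hash (tag): sum = 62+92+92+92+92+144 = 574; mod 256 = 62 → 3e.

3e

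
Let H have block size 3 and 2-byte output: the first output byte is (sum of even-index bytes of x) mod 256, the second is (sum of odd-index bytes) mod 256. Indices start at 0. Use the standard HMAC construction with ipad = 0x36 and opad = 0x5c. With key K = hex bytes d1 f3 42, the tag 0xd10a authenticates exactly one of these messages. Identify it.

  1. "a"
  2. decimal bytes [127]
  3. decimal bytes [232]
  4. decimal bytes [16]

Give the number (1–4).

Key hex bytes d1 f3 42 is exactly B = 3 bytes: K' = d1 f3 42.
K' ⊕ ipad = e7 c5 74; K' ⊕ opad = 8d af 1e.
m1: inner = H(e7 c5 74 61) = 5b 26; tag = H(8d af 1e 5b 26) = d10a ← matches
m2: inner = H(e7 c5 74 7f) = 5b 44; tag = H(8d af 1e 5b 44) = ef0a
m3: inner = H(e7 c5 74 e8) = 5b ad; tag = H(8d af 1e 5b ad) = 580a
m4: inner = H(e7 c5 74 10) = 5b d5; tag = H(8d af 1e 5b d5) = 800a

1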